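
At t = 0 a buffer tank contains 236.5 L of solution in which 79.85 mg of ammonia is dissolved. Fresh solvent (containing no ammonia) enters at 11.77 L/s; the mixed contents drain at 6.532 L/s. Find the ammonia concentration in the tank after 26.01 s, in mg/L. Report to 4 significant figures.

0.1215 mg/L

Let m(t) be the amount of ammonia. Volume: V(t) = V₀ + (Q_in − Q_out) t = 236.5 + 5.23800 t; V(26.01) = 372.740 L.
No ammonia enters, so dm/dt = −Q_out · (m/V).
dm/m = −Q_out dt/(V₀ + 5.23800 t); integrating gives ln(m/m₀) = −(Q_out/(Q_in−Q_out)) ln(V/V₀).
m = m₀ (V₀/V)^(Q_out/(Q_in−Q_out)) = 79.85 × (236.5/372.740)^(1.24704) = 45.2783 mg.
C = m/V = 45.2783/372.740 = 0.121474 mg/L.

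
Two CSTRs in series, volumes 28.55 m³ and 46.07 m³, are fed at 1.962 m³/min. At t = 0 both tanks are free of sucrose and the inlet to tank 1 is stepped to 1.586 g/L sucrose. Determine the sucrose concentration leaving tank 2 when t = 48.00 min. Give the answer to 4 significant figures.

Time constants: τᵢ = Vᵢ/Q for each well-mixed tank.
τ₁ = 28.55/1.962 = 14.5515 min; τ₂ = 46.07/1.962 = 23.4811 min.
Solving the cascade with C₁(0)=C₂(0)=0 gives C₂(t) = C_in[1 − (τ₁ e^(−t/τ₁) − τ₂ e^(−t/τ₂))/(τ₁ − τ₂)].
At t = 48.00: e^(−t/τ₁) = 0.0369336, e^(−t/τ₂) = 0.129485.
C₂ = 1.586·[1 − (14.5515·0.0369336 − 23.4811·0.129485)/(-8.92966)] = 1.586·0.719697 = 1.14144 g/L.

1.141 g/L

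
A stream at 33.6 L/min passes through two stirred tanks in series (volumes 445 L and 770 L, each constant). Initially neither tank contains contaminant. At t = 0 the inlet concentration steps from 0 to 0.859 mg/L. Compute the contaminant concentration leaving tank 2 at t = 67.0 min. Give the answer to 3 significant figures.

Each tank obeys Vᵢ dCᵢ/dt = Q(Cᵢ₋₁ − Cᵢ), so τᵢ = Vᵢ/Q.
τ₁ = 445/33.6 = 13.244 min; τ₂ = 770/33.6 = 22.917 min.
Solving the cascade with C₁(0)=C₂(0)=0 gives C₂(t) = C_in[1 − (τ₁ e^(−t/τ₁) − τ₂ e^(−t/τ₂))/(τ₁ − τ₂)].
At t = 67.0: e^(−t/τ₁) = 0.0063527, e^(−t/τ₂) = 0.053738.
C₂ = 0.859·[1 − (13.244·0.0063527 − 22.917·0.053738)/(-9.6726)] = 0.859·0.88138 = 0.75711 mg/L.

0.757 mg/L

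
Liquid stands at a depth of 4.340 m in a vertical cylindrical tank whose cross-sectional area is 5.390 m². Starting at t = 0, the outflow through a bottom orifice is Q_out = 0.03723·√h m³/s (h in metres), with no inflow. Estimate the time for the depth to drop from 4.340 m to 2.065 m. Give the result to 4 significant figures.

With no inflow, A dh/dt = −0.03723 √h.
This is separable: 2 d(√h)/dt = −0.03723/A, so √h = √h₀ − (0.03723/(2A)) t.
t = 2A(√h₀ − √h)/0.03723 = 2·5.390·(√4.340 − √2.065)/0.03723
  = 10.7800 × (2.08327 − 1.43701) / 0.03723 = 187.124 s.

187.1 s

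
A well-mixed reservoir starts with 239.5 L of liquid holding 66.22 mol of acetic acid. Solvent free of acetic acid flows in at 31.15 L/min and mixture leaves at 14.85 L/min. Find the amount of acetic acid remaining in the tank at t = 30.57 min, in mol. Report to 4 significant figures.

23.76 mol

Let m(t) be the amount of acetic acid. Volume: V(t) = V₀ + (Q_in − Q_out) t = 239.5 + 16.3000 t; V(30.57) = 737.791 L.
Solute balance: dm/dt = 0 − Q_out C = −Q_out m/V(t).
dm/m = −Q_out dt/(V₀ + 16.3000 t); integrating gives ln(m/m₀) = −(Q_out/(Q_in−Q_out)) ln(V/V₀).
m = m₀ (V₀/V)^(Q_out/(Q_in−Q_out)) = 66.22 × (239.5/737.791)^(0.911043) = 23.7590 mol.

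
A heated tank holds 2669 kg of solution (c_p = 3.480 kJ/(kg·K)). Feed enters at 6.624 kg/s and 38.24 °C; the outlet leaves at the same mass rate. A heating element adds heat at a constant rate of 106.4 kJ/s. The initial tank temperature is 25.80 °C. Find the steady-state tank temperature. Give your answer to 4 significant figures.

Unsteady energy balance on the tank contents: M c_p dT/dt = ṁ c_p (T_in − T) + 106.4.
At steady state dT/dt = 0 ⇒ T_ss = T_in + Q̇/(ṁ c_p) = 38.24 + 106.4/(6.624·3.480) = 42.8557 °C.

42.86 °C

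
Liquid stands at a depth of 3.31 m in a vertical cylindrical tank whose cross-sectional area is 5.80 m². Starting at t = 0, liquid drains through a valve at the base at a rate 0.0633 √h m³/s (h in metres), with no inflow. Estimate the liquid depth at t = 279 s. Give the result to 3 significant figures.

0.0881 m

A dh/dt = −Q_out = −0.0633 √h.
∫ h^(−1/2) dh = −(0.0633/A) ∫ dt, giving 2√h = 2√h₀ − (0.0633/A) t.
√h = √3.31 − 0.0633·279/(2·5.80) = 1.8193 − 1.5225 = 0.29687.
h = 0.29687² = 0.088130 m.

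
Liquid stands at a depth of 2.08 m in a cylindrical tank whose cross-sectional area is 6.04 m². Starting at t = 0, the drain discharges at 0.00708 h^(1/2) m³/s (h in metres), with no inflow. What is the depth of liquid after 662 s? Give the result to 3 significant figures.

1.11 m

With no inflow, A dh/dt = −0.00708 √h.
Separate and integrate: 2(√h − √h₀) = −(0.00708/A) t.
√h = √2.08 − 0.00708·662/(2·6.04) = 1.4422 − 0.38799 = 1.0542.
h = 1.0542² = 1.1114 m.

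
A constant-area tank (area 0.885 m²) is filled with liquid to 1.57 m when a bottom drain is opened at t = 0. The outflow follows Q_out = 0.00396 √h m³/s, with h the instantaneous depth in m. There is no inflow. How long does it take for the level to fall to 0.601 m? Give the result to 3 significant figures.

214 s

With no inflow, A dh/dt = −0.00396 √h.
This is separable: 2 d(√h)/dt = −0.00396/A, so √h = √h₀ − (0.00396/(2A)) t.
t = 2A(√h₀ − √h)/0.00396 = 2·0.885·(√1.57 − √0.601)/0.00396
  = 1.7700 × (1.2530 − 0.77524) / 0.00396 = 213.54 s.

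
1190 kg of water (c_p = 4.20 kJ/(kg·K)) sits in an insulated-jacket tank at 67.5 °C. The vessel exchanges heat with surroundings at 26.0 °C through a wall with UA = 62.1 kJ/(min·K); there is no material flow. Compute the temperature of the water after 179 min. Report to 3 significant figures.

30.5 °C

Lumped-capacitance energy balance: M c_p dT/dt = UA(T_amb − T).
dT/dt = (T_ss − T)/τ with T_ss = T_amb = 26.000 °C, τ = M c_p/UA = 1190·4.20/62.1 = 80.483 min.
Integrating: T(t) = T_ss + (T₀ − T_ss) e^(−t/τ).
T(179) = 26.000 + (41.500)·0.10817 = 30.489 °C.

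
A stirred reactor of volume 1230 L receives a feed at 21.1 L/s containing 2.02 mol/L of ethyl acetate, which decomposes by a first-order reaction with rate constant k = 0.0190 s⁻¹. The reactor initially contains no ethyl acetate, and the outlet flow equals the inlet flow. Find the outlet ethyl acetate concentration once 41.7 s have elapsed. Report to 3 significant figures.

0.746 mol/L

V dC/dt = Q(C_in − C) − k V C.
dC/dt = (Q/V) C_in − (Q/V + k) C; effective rate a = Q/V + k = 0.017154 + 0.0190 = 0.036154 s⁻¹.
C_ss = Q C_in/(Q + kV) = 0.95844 mol/L; C(t) = C_ss + (C₀ − C_ss) e^(−a t).
C(41.7) = 0.95844 + (-0.95844)·e^(−0.036154·41.7) = 0.95844 + (-0.95844)·0.22143 = 0.74621 mol/L.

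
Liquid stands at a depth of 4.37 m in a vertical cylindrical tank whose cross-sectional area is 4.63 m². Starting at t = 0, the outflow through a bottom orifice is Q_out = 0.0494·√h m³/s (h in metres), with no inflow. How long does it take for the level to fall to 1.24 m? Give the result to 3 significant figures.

183 s

A dh/dt = −Q_out = −0.0494 √h.
Separate and integrate: 2(√h − √h₀) = −(0.0494/A) t.
t = 2A(√h₀ − √h)/0.0494 = 2·4.63·(√4.37 − √1.24)/0.0494
  = 9.2600 × (2.0905 − 1.1136) / 0.0494 = 183.12 s.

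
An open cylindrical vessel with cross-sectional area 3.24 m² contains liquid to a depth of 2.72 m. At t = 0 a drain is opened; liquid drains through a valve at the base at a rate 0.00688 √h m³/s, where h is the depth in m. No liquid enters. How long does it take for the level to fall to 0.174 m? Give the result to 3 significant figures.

With no inflow, A dh/dt = −0.00688 √h.
Separate and integrate: 2(√h − √h₀) = −(0.00688/A) t.
t = 2A(√h₀ − √h)/0.00688 = 2·3.24·(√2.72 − √0.174)/0.00688
  = 6.4800 × (1.6492 − 0.41713) / 0.00688 = 1160.5 s.

1160 s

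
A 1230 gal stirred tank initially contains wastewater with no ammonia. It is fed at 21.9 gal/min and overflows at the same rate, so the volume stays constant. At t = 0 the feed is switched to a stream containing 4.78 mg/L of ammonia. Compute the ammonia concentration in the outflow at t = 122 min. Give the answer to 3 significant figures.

4.24 mg/L

Accumulation = in − out for the solute gives V dC/dt = Q(C_in − C).
So dC/dt = (C_in − C)/τ with τ = V/Q = 1230/21.9 = 56.164 min.
Solution: C(t) = C_in + (C₀ − C_in) e^(−t/τ).
C(122) = 4.78 + (0 − 4.78)·e^(−122/56.164) = 4.78 + (-4.7800)·0.11393 = 4.2354 mg/L.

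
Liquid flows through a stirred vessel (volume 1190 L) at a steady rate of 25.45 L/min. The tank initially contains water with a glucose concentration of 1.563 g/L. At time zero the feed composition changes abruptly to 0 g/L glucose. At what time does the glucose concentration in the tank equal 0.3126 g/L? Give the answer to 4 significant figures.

Unsteady species balance (constant V, well mixed): V dC/dt = Q(C_in − C), so τ = V/Q = 46.7583 min.
C(t) = C_in + (C₀ − C_in) e^(−t/τ). Set C = 0.3126 and solve for t:
e^(−t/τ) = (C − C_in)/(C₀ − C_in) = (0.3126 − 0)/(1.563 − 0) = 0.200000
t = −τ ln(…) = 46.7583 × 1.60944 = 75.2547 min.

75.25 min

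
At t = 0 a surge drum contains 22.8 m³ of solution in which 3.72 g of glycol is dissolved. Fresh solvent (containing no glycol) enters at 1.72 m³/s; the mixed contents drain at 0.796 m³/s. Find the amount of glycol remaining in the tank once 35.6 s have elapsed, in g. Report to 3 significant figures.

1.72 g

Let m(t) be the amount of glycol. Volume: V(t) = V₀ + (Q_in − Q_out) t = 22.8 + 0.92400 t; V(35.6) = 55.694 m³.
Solute balance: dm/dt = 0 − Q_out C = −Q_out m/V(t).
Separate: dm/m = −Q_out dt/V(t) ⇒ ln(m/m₀) = −(Q_out/(Q_in−Q_out)) ln(V/V₀).
m = m₀ (V₀/V)^(Q_out/(Q_in−Q_out)) = 3.72 × (22.8/55.694)^(0.86147) = 1.7234 g.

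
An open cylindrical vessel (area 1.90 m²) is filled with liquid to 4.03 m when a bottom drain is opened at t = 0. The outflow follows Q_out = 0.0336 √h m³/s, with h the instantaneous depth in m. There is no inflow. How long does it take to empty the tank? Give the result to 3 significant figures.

A dh/dt = −Q_out = −0.0336 √h.
Separate and integrate: 2(√h − √h₀) = −(0.0336/A) t.
Tank is empty when √h = 0: t_empty = 2A√h₀/0.0336.
t_empty = 2·1.90·√4.03/0.0336 = 3.8000·2.0075/0.0336 = 227.04 s.

227 s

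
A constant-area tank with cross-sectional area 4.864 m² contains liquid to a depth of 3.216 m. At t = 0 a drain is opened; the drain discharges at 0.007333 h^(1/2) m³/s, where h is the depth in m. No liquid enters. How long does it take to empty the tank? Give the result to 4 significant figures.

2379 s

With no inflow, A dh/dt = −0.007333 √h.
∫ h^(−1/2) dh = −(0.007333/A) ∫ dt, giving 2√h = 2√h₀ − (0.007333/A) t.
Set h = 0: 2√h₀ = (0.007333/A) t_empty ⇒ t_empty = 2A√h₀/0.007333.
t_empty = 2·4.864·√3.216/0.007333 = 9.72800·1.79332/0.007333 = 2379.03 s.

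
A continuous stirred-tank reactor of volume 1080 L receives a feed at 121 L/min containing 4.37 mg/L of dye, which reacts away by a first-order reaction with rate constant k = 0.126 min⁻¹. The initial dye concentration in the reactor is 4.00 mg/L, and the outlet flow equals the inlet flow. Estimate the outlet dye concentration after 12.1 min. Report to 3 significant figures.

Accumulation = in − out − consumed: V dC/dt = Q C_in − Q C − k V C.
dC/dt = (Q/V) C_in − (Q/V + k) C; effective rate a = Q/V + k = 0.11204 + 0.126 = 0.23804 min⁻¹.
C_ss = Q C_in/(Q + kV) = 2.0568 mg/L; C(t) = C_ss + (C₀ − C_ss) e^(−a t).
C(12.1) = 2.0568 + (1.9432)·e^(−0.23804·12.1) = 2.0568 + (1.9432)·0.056121 = 2.1659 mg/L.

2.17 mg/L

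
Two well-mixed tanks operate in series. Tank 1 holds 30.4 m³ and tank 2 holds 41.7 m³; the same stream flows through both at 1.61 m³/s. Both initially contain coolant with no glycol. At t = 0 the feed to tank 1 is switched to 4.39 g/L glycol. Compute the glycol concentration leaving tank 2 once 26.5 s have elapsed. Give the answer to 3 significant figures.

1.47 g/L

Each tank obeys Vᵢ dCᵢ/dt = Q(Cᵢ₋₁ − Cᵢ), so τᵢ = Vᵢ/Q.
τ₁ = 30.4/1.61 = 18.882 s; τ₂ = 41.7/1.61 = 25.901 s.
Solving the cascade with C₁(0)=C₂(0)=0 gives C₂(t) = C_in[1 − (τ₁ e^(−t/τ₁) − τ₂ e^(−t/τ₂))/(τ₁ − τ₂)].
At t = 26.5: e^(−t/τ₁) = 0.24575, e^(−t/τ₂) = 0.35946.
C₂ = 4.39·[1 − (18.882·0.24575 − 25.901·0.35946)/(-7.0186)] = 4.39·0.33461 = 1.4689 g/L.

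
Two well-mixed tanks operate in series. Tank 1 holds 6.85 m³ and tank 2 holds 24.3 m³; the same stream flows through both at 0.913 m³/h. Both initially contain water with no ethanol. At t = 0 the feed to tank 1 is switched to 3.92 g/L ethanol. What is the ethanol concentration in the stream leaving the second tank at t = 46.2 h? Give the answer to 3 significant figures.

2.96 g/L

Each tank obeys Vᵢ dCᵢ/dt = Q(Cᵢ₋₁ − Cᵢ), so τᵢ = Vᵢ/Q.
τ₁ = 6.85/0.913 = 7.5027 h; τ₂ = 24.3/0.913 = 26.616 h.
Tank 1: C₁ = C_in(1 − e^(−t/τ₁)). Tank 2 (τ₁ ≠ τ₂): C₂ = C_in[1 − (τ₁ e^(−t/τ₁) − τ₂ e^(−t/τ₂))/(τ₁ − τ₂)].
At t = 46.2: e^(−t/τ₁) = 0.0021170, e^(−t/τ₂) = 0.17625.
C₂ = 3.92·[1 − (7.5027·0.0021170 − 26.616·0.17625)/(-19.113)] = 3.92·0.75539 = 2.9611 g/L.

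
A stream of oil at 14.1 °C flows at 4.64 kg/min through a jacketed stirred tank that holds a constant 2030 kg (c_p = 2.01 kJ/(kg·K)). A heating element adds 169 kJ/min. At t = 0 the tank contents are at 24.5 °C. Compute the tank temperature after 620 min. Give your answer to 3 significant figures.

30.3 °C

M c_p dT/dt = ṁ c_p (T_in − T) + Q̇.
τ = M/ṁ = 437.50 min; T_ss = T_in + Q̇/(ṁ c_p) = 14.1 + 169/(4.64·2.01) = 32.221 °C.
Integrating: T(t) = T_ss + (T₀ − T_ss) e^(−t/τ).
T(620) = 32.221 + (-7.7206)·e^(−620/437.50) = 32.221 + (-7.7206)·0.24241 = 30.349 °C.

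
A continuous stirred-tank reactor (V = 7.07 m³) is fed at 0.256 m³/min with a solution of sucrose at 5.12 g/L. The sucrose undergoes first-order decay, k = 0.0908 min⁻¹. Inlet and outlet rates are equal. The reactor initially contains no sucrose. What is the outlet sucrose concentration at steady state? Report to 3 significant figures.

1.46 g/L

Species balance: V dC/dt = Q C_in − Q C − k V C.
Steady state (dC/dt = 0): C_ss = Q C_in/(Q + kV) = C_in/(1 + kV/Q).
C_ss = 0.256·5.12/(0.256 + 0.0908·7.07) = 1.3107/0.89796 = 1.4597 g/L.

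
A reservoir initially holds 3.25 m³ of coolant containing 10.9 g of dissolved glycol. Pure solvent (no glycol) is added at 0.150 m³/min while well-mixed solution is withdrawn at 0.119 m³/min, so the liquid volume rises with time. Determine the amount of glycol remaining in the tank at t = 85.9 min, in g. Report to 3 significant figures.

1.10 g

Total volume: dV/dt = Q_in − Q_out = 0.031000 m³/min, so V(t) = 3.25 + 0.031000 t and V(85.9) = 5.9129 m³.
Species balance (pure solvent in): dm/dt = −Q_out · m/V(t).
Separate: dm/m = −Q_out dt/V(t) ⇒ ln(m/m₀) = −(Q_out/(Q_in−Q_out)) ln(V/V₀).
m = m₀ (V₀/V)^(Q_out/(Q_in−Q_out)) = 10.9 × (3.25/5.9129)^(3.8387) = 1.0957 g.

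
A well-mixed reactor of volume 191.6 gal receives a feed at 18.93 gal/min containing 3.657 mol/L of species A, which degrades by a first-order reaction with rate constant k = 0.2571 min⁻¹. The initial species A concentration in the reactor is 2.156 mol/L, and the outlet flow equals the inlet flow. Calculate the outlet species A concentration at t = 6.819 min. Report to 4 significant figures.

1.116 mol/L

V dC/dt = Q(C_in − C) − k V C.
This is linear with rate a = Q/V + k = 0.355900 min⁻¹.
C_ss = Q C_in/(Q + kV) = 1.01520 mol/L; C(t) = C_ss + (C₀ − C_ss) e^(−a t).
C(6.819) = 1.01520 + (1.14080)·e^(−0.355900·6.819) = 1.01520 + (1.14080)·0.0883120 = 1.11595 mol/L.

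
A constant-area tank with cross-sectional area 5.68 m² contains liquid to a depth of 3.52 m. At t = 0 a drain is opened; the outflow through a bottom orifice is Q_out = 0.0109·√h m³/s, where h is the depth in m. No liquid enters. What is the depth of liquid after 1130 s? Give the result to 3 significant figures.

0.627 m

A dh/dt = −Q_out = −0.0109 √h.
Separate and integrate: 2(√h − √h₀) = −(0.0109/A) t.
√h = √3.52 − 0.0109·1130/(2·5.68) = 1.8762 − 1.0842 = 0.79192.
h = 0.79192² = 0.62714 m.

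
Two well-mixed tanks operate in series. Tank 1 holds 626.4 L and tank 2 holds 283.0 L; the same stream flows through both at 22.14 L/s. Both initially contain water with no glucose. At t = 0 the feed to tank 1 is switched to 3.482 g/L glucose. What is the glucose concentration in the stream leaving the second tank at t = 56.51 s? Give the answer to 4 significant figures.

2.655 g/L

Each tank obeys Vᵢ dCᵢ/dt = Q(Cᵢ₋₁ − Cᵢ), so τᵢ = Vᵢ/Q.
τ₁ = 626.4/22.14 = 28.2927 s; τ₂ = 283.0/22.14 = 12.7823 s.
Tank 1: C₁ = C_in(1 − e^(−t/τ₁)). Tank 2 (τ₁ ≠ τ₂): C₂ = C_in[1 − (τ₁ e^(−t/τ₁) − τ₂ e^(−t/τ₂))/(τ₁ − τ₂)].
At t = 56.51: e^(−t/τ₁) = 0.135696, e^(−t/τ₂) = 0.0120227.
C₂ = 3.482·[1 − (28.2927·0.135696 − 12.7823·0.0120227)/(15.5104)] = 3.482·0.762383 = 2.65462 g/L.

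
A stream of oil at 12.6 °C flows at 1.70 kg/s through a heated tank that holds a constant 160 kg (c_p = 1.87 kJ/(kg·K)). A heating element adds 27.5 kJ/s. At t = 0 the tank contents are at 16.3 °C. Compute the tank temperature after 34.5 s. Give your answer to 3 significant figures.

Heat balance on the well-mixed liquid: M c_p dT/dt = ṁ c_p (T_in − T) + 27.5.
Rearrange: dT/dt = (T_ss − T)/τ with τ = M/ṁ = 94.118 s and T_ss = T_in + Q̇/(ṁ c_p) = 21.251 °C.
Integrating: T(t) = T_ss + (T₀ − T_ss) e^(−t/τ).
T(34.5) = 21.251 + (-4.9505)·e^(−34.5/94.118) = 21.251 + (-4.9505)·0.69311 = 17.819 °C.

17.8 °C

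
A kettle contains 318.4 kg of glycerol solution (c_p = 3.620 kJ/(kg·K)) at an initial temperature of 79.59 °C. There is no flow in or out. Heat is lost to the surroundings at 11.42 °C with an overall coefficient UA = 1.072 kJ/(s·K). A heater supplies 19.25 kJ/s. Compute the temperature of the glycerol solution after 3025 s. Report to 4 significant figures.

Lumped-capacitance energy balance: M c_p dT/dt = UA(T_amb − T) + Q̇.
dT/dt = (T_ss − T)/τ with T_ss = T_amb + Q̇/UA = 11.42 + 19.25/1.072 = 29.3771 °C, τ = M c_p/UA = 318.4·3.620/1.072 = 1075.19 s.
Integrating: T(t) = T_ss + (T₀ − T_ss) e^(−t/τ).
T(3025) = 29.3771 + (50.2129)·0.0599979 = 32.3898 °C.

32.39 °C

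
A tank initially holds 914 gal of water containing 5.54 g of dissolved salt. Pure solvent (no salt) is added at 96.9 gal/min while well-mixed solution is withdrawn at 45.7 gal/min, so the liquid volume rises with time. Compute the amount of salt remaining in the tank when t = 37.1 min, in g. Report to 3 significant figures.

2.03 g

Let m(t) be the amount of salt. Volume: V(t) = V₀ + (Q_in − Q_out) t = 914 + 51.200 t; V(37.1) = 2813.5 gal.
Species balance (pure solvent in): dm/dt = −Q_out · m/V(t).
dm/m = −Q_out dt/(V₀ + 51.200 t); integrating gives ln(m/m₀) = −(Q_out/(Q_in−Q_out)) ln(V/V₀).
m = m₀ (V₀/V)^(Q_out/(Q_in−Q_out)) = 5.54 × (914/2813.5)^(0.89258) = 2.0308 g.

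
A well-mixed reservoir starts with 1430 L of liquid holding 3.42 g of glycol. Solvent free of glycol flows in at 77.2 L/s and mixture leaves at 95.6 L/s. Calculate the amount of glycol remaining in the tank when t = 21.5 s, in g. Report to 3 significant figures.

Total volume: dV/dt = Q_in − Q_out = -18.400 L/s, so V(t) = 1430 − 18.400 t and V(21.5) = 1034.4 L.
Solute balance: dm/dt = 0 − Q_out C = −Q_out m/V(t).
dm/m = −Q_out dt/(V₀ − 18.400 t); integrating gives ln(m/m₀) = −(Q_out/(Q_in−Q_out)) ln(V/V₀).
m = m₀ (V₀/V)^(Q_out/(Q_in−Q_out)) = 3.42 × (1430/1034.4)^(-5.1957) = 0.63573 g.

0.636 g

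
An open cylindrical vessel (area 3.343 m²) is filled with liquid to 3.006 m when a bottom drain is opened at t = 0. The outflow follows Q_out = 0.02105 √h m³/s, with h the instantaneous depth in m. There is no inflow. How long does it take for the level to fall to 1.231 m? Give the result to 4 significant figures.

198.3 s

Accumulation of liquid (constant cross-section A): A dh/dt = −0.02105 √h.
Separate and integrate: 2(√h − √h₀) = −(0.02105/A) t.
t = 2A(√h₀ − √h)/0.02105 = 2·3.343·(√3.006 − √1.231)/0.02105
  = 6.68600 × (1.73378 − 1.10950) / 0.02105 = 198.286 s.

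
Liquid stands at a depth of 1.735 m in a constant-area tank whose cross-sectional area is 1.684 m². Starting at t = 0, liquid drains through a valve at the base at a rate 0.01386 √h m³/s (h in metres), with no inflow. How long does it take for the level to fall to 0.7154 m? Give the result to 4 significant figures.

Volume balance on the tank: A dh/dt = −0.01386 √h.
∫ h^(−1/2) dh = −(0.01386/A) ∫ dt, giving 2√h = 2√h₀ − (0.01386/A) t.
t = 2A(√h₀ − √h)/0.01386 = 2·1.684·(√1.735 − √0.7154)/0.01386
  = 3.36800 × (1.31719 − 0.845813) / 0.01386 = 114.546 s.

114.5 s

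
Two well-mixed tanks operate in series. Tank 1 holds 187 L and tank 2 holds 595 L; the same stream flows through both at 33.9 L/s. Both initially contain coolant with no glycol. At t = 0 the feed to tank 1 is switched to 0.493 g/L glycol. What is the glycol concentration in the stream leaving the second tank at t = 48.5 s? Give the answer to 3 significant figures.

Each tank obeys Vᵢ dCᵢ/dt = Q(Cᵢ₋₁ − Cᵢ), so τᵢ = Vᵢ/Q.
τ₁ = 187/33.9 = 5.5162 s; τ₂ = 595/33.9 = 17.552 s.
Solving the cascade with C₁(0)=C₂(0)=0 gives C₂(t) = C_in[1 − (τ₁ e^(−t/τ₁) − τ₂ e^(−t/τ₂))/(τ₁ − τ₂)].
At t = 48.5: e^(−t/τ₁) = 0.00015191, e^(−t/τ₂) = 0.063085.
C₂ = 0.493·[1 − (5.5162·0.00015191 − 17.552·0.063085)/(-12.035)] = 0.493·0.90807 = 0.44768 g/L.

0.448 g/L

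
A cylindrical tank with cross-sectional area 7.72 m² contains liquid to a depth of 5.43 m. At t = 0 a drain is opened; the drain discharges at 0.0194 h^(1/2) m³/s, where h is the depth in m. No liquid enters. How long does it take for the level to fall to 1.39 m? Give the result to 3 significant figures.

A dh/dt = −Q_out = −0.0194 √h.
This is separable: 2 d(√h)/dt = −0.0194/A, so √h = √h₀ − (0.0194/(2A)) t.
t = 2A(√h₀ − √h)/0.0194 = 2·7.72·(√5.43 − √1.39)/0.0194
  = 15.440 × (2.3302 − 1.1790) / 0.0194 = 916.26 s.

916 s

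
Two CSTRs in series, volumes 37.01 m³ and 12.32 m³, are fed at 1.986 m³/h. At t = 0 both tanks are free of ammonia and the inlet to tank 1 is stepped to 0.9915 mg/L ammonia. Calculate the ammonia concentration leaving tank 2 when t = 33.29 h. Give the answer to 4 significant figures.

0.7448 mg/L

Each tank obeys Vᵢ dCᵢ/dt = Q(Cᵢ₋₁ − Cᵢ), so τᵢ = Vᵢ/Q.
τ₁ = 37.01/1.986 = 18.6354 h; τ₂ = 12.32/1.986 = 6.20342 h.
Tank 1: C₁ = C_in(1 − e^(−t/τ₁)). Tank 2 (τ₁ ≠ τ₂): C₂ = C_in[1 − (τ₁ e^(−t/τ₁) − τ₂ e^(−t/τ₂))/(τ₁ − τ₂)].
At t = 33.29: e^(−t/τ₁) = 0.167566, e^(−t/τ₂) = 0.00467096.
C₂ = 0.9915·[1 − (18.6354·0.167566 − 6.20342·0.00467096)/(12.4320)] = 0.9915·0.751152 = 0.744767 mg/L.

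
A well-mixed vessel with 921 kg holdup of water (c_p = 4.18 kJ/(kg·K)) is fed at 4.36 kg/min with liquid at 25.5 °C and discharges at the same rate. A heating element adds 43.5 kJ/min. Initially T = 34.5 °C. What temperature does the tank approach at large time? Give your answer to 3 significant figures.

Unsteady energy balance on the tank contents: M c_p dT/dt = ṁ c_p (T_in − T) + 43.5.
At steady state dT/dt = 0 ⇒ T_ss = T_in + Q̇/(ṁ c_p) = 25.5 + 43.5/(4.36·4.18) = 27.887 °C.

27.9 °C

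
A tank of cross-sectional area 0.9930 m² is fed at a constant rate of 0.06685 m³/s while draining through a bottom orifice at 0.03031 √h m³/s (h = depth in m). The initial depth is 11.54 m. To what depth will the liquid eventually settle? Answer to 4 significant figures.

A dh/dt = Q_in − 0.03031 √h. Steady state requires inflow = outflow:
Q_in = 0.03031 √h_ss ⇒ √h_ss = 0.06685/0.03031 = 2.20554.
h_ss = 2.20554² = 4.86442 m. (Since h₀ = 11.54 m > h_ss, the level will fall toward this value.)

4.864 m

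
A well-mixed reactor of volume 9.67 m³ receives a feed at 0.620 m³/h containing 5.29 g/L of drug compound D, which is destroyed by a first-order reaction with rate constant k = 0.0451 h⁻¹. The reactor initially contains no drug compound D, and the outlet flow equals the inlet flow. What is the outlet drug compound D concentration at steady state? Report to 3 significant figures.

V dC/dt = Q(C_in − C) − k V C.
At steady state: 0 = Q C_in − (Q + kV) C_ss, so C_ss = Q C_in/(Q + kV).
C_ss = 0.620·5.29/(0.620 + 0.0451·9.67) = 3.2798/1.0561 = 3.1055 g/L.

3.11 g/L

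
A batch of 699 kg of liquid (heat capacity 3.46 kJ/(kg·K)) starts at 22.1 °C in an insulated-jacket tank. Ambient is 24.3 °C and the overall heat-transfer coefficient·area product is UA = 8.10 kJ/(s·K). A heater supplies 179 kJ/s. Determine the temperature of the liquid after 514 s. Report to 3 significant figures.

M c_p dT/dt = −UA(T − T_amb) + Q̇.
dT/dt = (T_ss − T)/τ with T_ss = T_amb + Q̇/UA = 24.3 + 179/8.10 = 46.399 °C, τ = M c_p/UA = 699·3.46/8.10 = 298.59 s.
This is linear first-order; T(t) = T_ss + (T₀ − T_ss) e^(−t/τ).
T(514) = 46.399 + (-24.299)·0.17881 = 42.054 °C.

42.1 °C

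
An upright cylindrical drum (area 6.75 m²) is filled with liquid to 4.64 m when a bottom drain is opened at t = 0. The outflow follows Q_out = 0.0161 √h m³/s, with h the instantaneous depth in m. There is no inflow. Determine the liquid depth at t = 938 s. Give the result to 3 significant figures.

With no inflow, A dh/dt = −0.0161 √h.
This is separable: 2 d(√h)/dt = −0.0161/A, so √h = √h₀ − (0.0161/(2A)) t.
√h = √4.64 − 0.0161·938/(2·6.75) = 2.1541 − 1.1187 = 1.0354.
h = 1.0354² = 1.0721 m.

1.07 m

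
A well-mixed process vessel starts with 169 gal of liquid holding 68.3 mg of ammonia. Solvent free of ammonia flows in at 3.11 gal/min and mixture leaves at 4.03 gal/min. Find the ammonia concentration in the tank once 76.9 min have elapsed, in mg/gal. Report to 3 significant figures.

0.0646 mg/gal

Let m(t) be the amount of ammonia. Volume: V(t) = V₀ + (Q_in − Q_out) t = 169 − 0.92000 t; V(76.9) = 98.252 gal.
Species balance (pure solvent in): dm/dt = −Q_out · m/V(t).
Separate: dm/m = −Q_out dt/V(t) ⇒ ln(m/m₀) = −(Q_out/(Q_in−Q_out)) ln(V/V₀).
m = m₀ (V₀/V)^(Q_out/(Q_in−Q_out)) = 68.3 × (169/98.252)^(-4.3804) = 6.3479 mg.
C = m/V = 6.3479/98.252 = 0.064608 mg/gal.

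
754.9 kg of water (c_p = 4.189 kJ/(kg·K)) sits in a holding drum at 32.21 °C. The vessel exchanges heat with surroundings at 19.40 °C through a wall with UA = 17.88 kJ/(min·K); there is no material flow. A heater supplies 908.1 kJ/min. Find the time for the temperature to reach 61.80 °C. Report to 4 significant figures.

267.1 min

M c_p dT/dt = −UA(T − T_amb) + Q̇.
τ = M c_p/UA = 176.861 min; T_ss = T_amb + Q̇/UA = 19.40 + 908.1/17.88 = 70.1886 °C.
T(t) = T_ss + (T₀ − T_ss)e^(−t/τ); set T = 61.80:
t = −τ ln[(T − T_ss)/(T₀ − T_ss)] = −176.861 · ln(0.220877) = 267.087 min.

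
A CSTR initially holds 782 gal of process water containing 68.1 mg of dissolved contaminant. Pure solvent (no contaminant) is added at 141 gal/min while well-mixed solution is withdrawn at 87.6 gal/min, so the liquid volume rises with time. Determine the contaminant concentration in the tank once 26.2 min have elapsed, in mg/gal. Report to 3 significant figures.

Let m(t) be the amount of contaminant. Volume: V(t) = V₀ + (Q_in − Q_out) t = 782 + 53.400 t; V(26.2) = 2181.1 gal.
Species balance (pure solvent in): dm/dt = −Q_out · m/V(t).
dm/m = −Q_out dt/(V₀ + 53.400 t); integrating gives ln(m/m₀) = −(Q_out/(Q_in−Q_out)) ln(V/V₀).
m = m₀ (V₀/V)^(Q_out/(Q_in−Q_out)) = 68.1 × (782/2181.1)^(1.6404) = 12.659 mg.
C = m/V = 12.659/2181.1 = 0.0058038 mg/gal.

0.00580 mg/gal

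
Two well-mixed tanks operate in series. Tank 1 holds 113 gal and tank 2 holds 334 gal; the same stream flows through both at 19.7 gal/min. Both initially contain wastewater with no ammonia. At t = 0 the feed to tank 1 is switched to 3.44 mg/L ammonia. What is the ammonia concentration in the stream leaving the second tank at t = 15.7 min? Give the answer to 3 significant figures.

Each tank obeys Vᵢ dCᵢ/dt = Q(Cᵢ₋₁ − Cᵢ), so τᵢ = Vᵢ/Q.
τ₁ = 113/19.7 = 5.7360 min; τ₂ = 334/19.7 = 16.954 min.
Tank 1: C₁ = C_in(1 − e^(−t/τ₁)). Tank 2 (τ₁ ≠ τ₂): C₂ = C_in[1 − (τ₁ e^(−t/τ₁) − τ₂ e^(−t/τ₂))/(τ₁ − τ₂)].
At t = 15.7: e^(−t/τ₁) = 0.064759, e^(−t/τ₂) = 0.39613.
C₂ = 3.44·[1 − (5.7360·0.064759 − 16.954·0.39613)/(-11.218)] = 3.44·0.43444 = 1.4945 mg/L.

1.49 mg/L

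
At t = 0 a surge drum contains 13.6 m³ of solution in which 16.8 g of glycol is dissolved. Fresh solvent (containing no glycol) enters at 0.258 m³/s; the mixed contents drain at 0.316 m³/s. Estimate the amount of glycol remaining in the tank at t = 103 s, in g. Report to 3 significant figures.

0.719 g

Let m(t) be the amount of glycol. Volume: V(t) = V₀ + (Q_in − Q_out) t = 13.6 − 0.058000 t; V(103) = 7.6260 m³.
No glycol enters, so dm/dt = −Q_out · (m/V).
dm/m = −Q_out dt/(V₀ − 0.058000 t); integrating gives ln(m/m₀) = −(Q_out/(Q_in−Q_out)) ln(V/V₀).
m = m₀ (V₀/V)^(Q_out/(Q_in−Q_out)) = 16.8 × (13.6/7.6260)^(-5.4483) = 0.71858 g.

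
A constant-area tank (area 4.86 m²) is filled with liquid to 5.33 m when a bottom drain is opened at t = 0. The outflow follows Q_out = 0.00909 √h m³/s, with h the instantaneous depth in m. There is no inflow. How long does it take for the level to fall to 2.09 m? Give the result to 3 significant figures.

923 s

With no inflow, A dh/dt = −0.00909 √h.
Separate and integrate: 2(√h − √h₀) = −(0.00909/A) t.
t = 2A(√h₀ − √h)/0.00909 = 2·4.86·(√5.33 − √2.09)/0.00909
  = 9.7200 × (2.3087 − 1.4457) / 0.00909 = 922.81 s.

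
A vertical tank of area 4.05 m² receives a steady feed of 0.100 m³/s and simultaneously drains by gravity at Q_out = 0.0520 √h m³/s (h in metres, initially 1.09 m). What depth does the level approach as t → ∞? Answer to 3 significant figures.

3.70 m

Accumulation of liquid (constant cross-section A): A dh/dt = Q_in − 0.0520 √h. At steady state dh/dt = 0:
Q_in = 0.0520 √h_ss ⇒ √h_ss = 0.100/0.0520 = 1.9231.
h_ss = 1.9231² = 3.6982 m. (Since h₀ = 1.09 m < h_ss, the level will rise toward this value.)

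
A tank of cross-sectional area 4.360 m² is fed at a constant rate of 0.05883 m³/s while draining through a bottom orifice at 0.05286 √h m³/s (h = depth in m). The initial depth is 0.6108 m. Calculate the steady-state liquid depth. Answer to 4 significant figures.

1.239 m

Mass balance (ρ constant): A dh/dt = Q_in − 0.05286 √h. At steady state dh/dt = 0:
Q_in = 0.05286 √h_ss ⇒ √h_ss = 0.05883/0.05286 = 1.11294.
h_ss = 1.11294² = 1.23864 m. (Since h₀ = 0.6108 m < h_ss, the level will rise toward this value.)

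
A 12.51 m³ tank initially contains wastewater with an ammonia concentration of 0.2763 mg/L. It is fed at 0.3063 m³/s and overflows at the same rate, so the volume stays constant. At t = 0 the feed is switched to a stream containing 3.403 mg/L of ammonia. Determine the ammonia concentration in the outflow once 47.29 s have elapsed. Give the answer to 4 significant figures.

2.421 mg/L

Transient balance on the dissolved component: V dC/dt = Q(C_in − C).
Rewrite as dC/dt + C/τ = C_in/τ, τ = V/Q = 40.8423 s.
C approaches C_in exponentially: C(t) = C_in + (C₀ − C_in) e^(−t/τ).
C(47.29) = 3.403 + (0.2763 − 3.403)·e^(−47.29/40.8423) = 3.403 + (-3.12670)·0.314155 = 2.42073 mg/L.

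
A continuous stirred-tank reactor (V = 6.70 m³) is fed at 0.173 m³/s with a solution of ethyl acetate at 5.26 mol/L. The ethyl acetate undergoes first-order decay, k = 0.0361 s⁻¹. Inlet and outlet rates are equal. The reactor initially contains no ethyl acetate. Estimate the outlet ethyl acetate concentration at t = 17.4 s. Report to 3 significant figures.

1.45 mol/L

V dC/dt = Q(C_in − C) − k V C.
This is linear with rate a = Q/V + k = 0.061921 s⁻¹.
C_ss = Q C_in/(Q + kV) = 2.1934 mol/L; C(t) = C_ss + (C₀ − C_ss) e^(−a t).
C(17.4) = 2.1934 + (-2.1934)·e^(−0.061921·17.4) = 2.1934 + (-2.1934)·0.34047 = 1.4466 mol/L.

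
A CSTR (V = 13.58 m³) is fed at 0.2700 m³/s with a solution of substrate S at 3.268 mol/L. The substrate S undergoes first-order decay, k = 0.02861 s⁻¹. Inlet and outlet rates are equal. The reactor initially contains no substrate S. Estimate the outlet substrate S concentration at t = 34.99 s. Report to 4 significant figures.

V dC/dt = Q(C_in − C) − k V C.
dC/dt = (Q/V) C_in − (Q/V + k) C; effective rate a = Q/V + k = 0.0198822 + 0.02861 = 0.0484922 s⁻¹.
C_ss = Q C_in/(Q + kV) = 1.33991 mol/L; C(t) = C_ss + (C₀ − C_ss) e^(−a t).
C(34.99) = 1.33991 + (-1.33991)·e^(−0.0484922·34.99) = 1.33991 + (-1.33991)·0.183280 = 1.09433 mol/L.

1.094 mol/L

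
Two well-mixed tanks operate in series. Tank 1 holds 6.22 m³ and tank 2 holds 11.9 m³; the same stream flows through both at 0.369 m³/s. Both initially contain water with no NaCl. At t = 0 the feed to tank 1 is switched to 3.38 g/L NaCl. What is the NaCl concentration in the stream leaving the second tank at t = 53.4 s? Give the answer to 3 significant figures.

2.18 g/L

Species balance on tank i: dCᵢ/dt = (Cᵢ₋₁ − Cᵢ)/τᵢ with τᵢ = Vᵢ/Q.
τ₁ = 6.22/0.369 = 16.856 s; τ₂ = 11.9/0.369 = 32.249 s.
Tank 1: C₁ = C_in(1 − e^(−t/τ₁)). Tank 2 (τ₁ ≠ τ₂): C₂ = C_in[1 − (τ₁ e^(−t/τ₁) − τ₂ e^(−t/τ₂))/(τ₁ − τ₂)].
At t = 53.4: e^(−t/τ₁) = 0.042090, e^(−t/τ₂) = 0.19093.
C₂ = 3.38·[1 − (16.856·0.042090 − 32.249·0.19093)/(-15.393)] = 3.38·0.64608 = 2.1838 g/L.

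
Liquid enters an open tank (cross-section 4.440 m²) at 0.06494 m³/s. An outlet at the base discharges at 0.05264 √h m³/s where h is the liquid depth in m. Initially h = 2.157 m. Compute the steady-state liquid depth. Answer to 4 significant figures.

1.522 m

Unsteady balance on liquid volume: A dh/dt = Q_in − 0.05264 √h. At steady state dh/dt = 0:
Q_in = 0.05264 √h_ss ⇒ √h_ss = 0.06494/0.05264 = 1.23366.
h_ss = 1.23366² = 1.52192 m. (Since h₀ = 2.157 m > h_ss, the level will fall toward this value.)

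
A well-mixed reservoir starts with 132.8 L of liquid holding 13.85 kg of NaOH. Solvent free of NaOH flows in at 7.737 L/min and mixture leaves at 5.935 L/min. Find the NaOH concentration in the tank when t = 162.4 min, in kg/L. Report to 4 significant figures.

Total volume: dV/dt = Q_in − Q_out = 1.80200 L/min, so V(t) = 132.8 + 1.80200 t and V(162.4) = 425.445 L.
No NaOH enters, so dm/dt = −Q_out · (m/V).
dm/m = −Q_out dt/(V₀ + 1.80200 t); integrating gives ln(m/m₀) = −(Q_out/(Q_in−Q_out)) ln(V/V₀).
m = m₀ (V₀/V)^(Q_out/(Q_in−Q_out)) = 13.85 × (132.8/425.445)^(3.29356) = 0.299279 kg.
C = m/V = 0.299279/425.445 = 0.000703449 kg/L.

0.0007034 kg/L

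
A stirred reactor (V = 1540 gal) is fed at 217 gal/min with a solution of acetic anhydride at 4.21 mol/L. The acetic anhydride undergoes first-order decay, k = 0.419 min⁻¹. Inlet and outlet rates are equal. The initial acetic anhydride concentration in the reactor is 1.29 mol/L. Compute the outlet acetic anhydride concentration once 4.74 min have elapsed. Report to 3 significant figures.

V dC/dt = Q(C_in − C) − k V C.
This is linear with rate a = Q/V + k = 0.55991 min⁻¹.
C_ss = Q C_in/(Q + kV) = 1.0595 mol/L; C(t) = C_ss + (C₀ − C_ss) e^(−a t).
C(4.74) = 1.0595 + (0.23049)·e^(−0.55991·4.74) = 1.0595 + (0.23049)·0.070371 = 1.0757 mol/L.

1.08 mol/L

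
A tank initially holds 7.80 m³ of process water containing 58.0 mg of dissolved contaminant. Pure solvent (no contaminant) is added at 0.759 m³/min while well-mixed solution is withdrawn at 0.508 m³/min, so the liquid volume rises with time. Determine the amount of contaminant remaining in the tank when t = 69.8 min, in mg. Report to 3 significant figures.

5.35 mg

Total volume: dV/dt = Q_in − Q_out = 0.25100 m³/min, so V(t) = 7.80 + 0.25100 t and V(69.8) = 25.320 m³.
Solute balance: dm/dt = 0 − Q_out C = −Q_out m/V(t).
dm/m = −Q_out dt/(V₀ + 0.25100 t); integrating gives ln(m/m₀) = −(Q_out/(Q_in−Q_out)) ln(V/V₀).
m = m₀ (V₀/V)^(Q_out/(Q_in−Q_out)) = 58.0 × (7.80/25.320)^(2.0239) = 5.3515 mg.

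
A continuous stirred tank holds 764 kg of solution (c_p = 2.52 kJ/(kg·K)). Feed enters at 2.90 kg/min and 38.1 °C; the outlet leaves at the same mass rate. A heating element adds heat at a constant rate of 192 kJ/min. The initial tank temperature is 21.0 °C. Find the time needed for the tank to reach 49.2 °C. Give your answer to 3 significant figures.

277 min

M c_p dT/dt = ṁ c_p (T_in − T) + Q̇.
τ = M/ṁ = 263.45 min; T_ss = T_in + Q̇/(ṁ c_p) = 64.373 °C.
T(t) = T_ss + (T₀ − T_ss) e^(−t/τ). Set T = 49.2:
e^(−t/τ) = (49.2 − 64.373)/(21.0 − 64.373) = 0.34982
t = −263.45 · ln(0.34982) = 276.71 min.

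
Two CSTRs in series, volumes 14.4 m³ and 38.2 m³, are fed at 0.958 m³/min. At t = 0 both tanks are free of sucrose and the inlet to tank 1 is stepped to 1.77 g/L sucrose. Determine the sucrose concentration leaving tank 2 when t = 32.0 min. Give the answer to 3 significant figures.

Time constants: τᵢ = Vᵢ/Q for each well-mixed tank.
τ₁ = 14.4/0.958 = 15.031 min; τ₂ = 38.2/0.958 = 39.875 min.
Solving the cascade with C₁(0)=C₂(0)=0 gives C₂(t) = C_in[1 − (τ₁ e^(−t/τ₁) − τ₂ e^(−t/τ₂))/(τ₁ − τ₂)].
At t = 32.0: e^(−t/τ₁) = 0.11897, e^(−t/τ₂) = 0.44820.
C₂ = 1.77·[1 − (15.031·0.11897 − 39.875·0.44820)/(-24.843)] = 1.77·0.35260 = 0.62410 g/L.

0.624 g/L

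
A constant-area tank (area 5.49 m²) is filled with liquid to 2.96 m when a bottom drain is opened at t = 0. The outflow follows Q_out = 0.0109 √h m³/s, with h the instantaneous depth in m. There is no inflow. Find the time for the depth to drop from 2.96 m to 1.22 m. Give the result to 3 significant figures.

620 s

With no inflow, A dh/dt = −0.0109 √h.
∫ h^(−1/2) dh = −(0.0109/A) ∫ dt, giving 2√h = 2√h₀ − (0.0109/A) t.
t = 2A(√h₀ − √h)/0.0109 = 2·5.49·(√2.96 − √1.22)/0.0109
  = 10.980 × (1.7205 − 1.1045) / 0.0109 = 620.45 s.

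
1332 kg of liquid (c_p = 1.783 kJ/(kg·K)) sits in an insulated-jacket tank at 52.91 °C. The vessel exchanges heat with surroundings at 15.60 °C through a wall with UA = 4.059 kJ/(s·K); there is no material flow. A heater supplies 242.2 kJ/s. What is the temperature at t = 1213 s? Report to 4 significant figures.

Lumped-capacitance energy balance: M c_p dT/dt = UA(T_amb − T) + Q̇.
dT/dt = (T_ss − T)/τ with T_ss = T_amb + Q̇/UA = 15.60 + 242.2/4.059 = 75.2699 °C, τ = M c_p/UA = 1332·1.783/4.059 = 585.109 s.
T approaches T_ss exponentially: T(t) = T_ss + (T₀ − T_ss) e^(−t/τ).
T(1213) = 75.2699 + (-22.3599)·0.125793 = 72.4572 °C.

72.46 °C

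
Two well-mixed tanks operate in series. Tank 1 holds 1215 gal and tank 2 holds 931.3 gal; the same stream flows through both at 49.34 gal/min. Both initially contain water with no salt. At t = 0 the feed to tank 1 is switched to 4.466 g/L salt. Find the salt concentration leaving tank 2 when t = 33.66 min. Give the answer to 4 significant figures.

Time constants: τᵢ = Vᵢ/Q for each well-mixed tank.
τ₁ = 1215/49.34 = 24.6251 min; τ₂ = 931.3/49.34 = 18.8752 min.
Tank 1: C₁ = C_in(1 − e^(−t/τ₁)). Tank 2 (τ₁ ≠ τ₂): C₂ = C_in[1 − (τ₁ e^(−t/τ₁) − τ₂ e^(−t/τ₂))/(τ₁ − τ₂)].
At t = 33.66: e^(−t/τ₁) = 0.254896, e^(−t/τ₂) = 0.168083.
C₂ = 4.466·[1 − (24.6251·0.254896 − 18.8752·0.168083)/(5.74990)] = 4.466·0.460125 = 2.05492 g/L.

2.055 g/L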